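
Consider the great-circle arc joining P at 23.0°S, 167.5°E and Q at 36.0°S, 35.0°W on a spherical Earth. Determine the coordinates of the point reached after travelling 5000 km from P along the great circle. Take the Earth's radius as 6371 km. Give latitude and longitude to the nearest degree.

≈ 62°S, 160°W

Write both endpoints as unit vectors p₁, p₂ with components (cos φ cos λ, cos φ sin λ, sin φ).
The central angle between the endpoints is δ = arccos(p₁·p₂) ≈ 2.047 rad (117.3°). The total great-circle distance is δ·R ≈ 2.047 × 6371 ≈ 13041 km, so the target fraction is f = 5000/13041 ≈ 0.383.
Interpolate at f ≈ 0.383 with slerp weights a = sin((1−f)δ)/sin δ ≈ 1.072, b = sin(fδ)/sin δ ≈ 0.795.
p = a·p₁ + b·p₂ ≈ (-0.436, -0.155, -0.886); φ = arcsin(p_z) ≈ -62.40°, λ = atan2(p_y, p_x) ≈ -160.40°.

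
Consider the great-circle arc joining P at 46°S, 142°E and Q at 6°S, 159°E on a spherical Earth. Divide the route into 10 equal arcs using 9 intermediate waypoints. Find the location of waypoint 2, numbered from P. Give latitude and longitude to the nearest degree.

≈ 38°S, 147°E

Write both endpoints as unit vectors p₁, p₂ with components (cos φ cos λ, cos φ sin λ, sin φ).
The central angle between the endpoints is δ = arccos(p₁·p₂) ≈ 0.744 rad (42.6°).
Interpolate at f = 2/10 with slerp weights a = sin((1−f)δ)/sin δ ≈ 0.828, b = sin(fδ)/sin δ ≈ 0.219.
p = a·p₁ + b·p₂ ≈ (-0.656, 0.432, -0.618); φ = arcsin(p_z) ≈ -38.20°, λ = atan2(p_y, p_x) ≈ 146.65°.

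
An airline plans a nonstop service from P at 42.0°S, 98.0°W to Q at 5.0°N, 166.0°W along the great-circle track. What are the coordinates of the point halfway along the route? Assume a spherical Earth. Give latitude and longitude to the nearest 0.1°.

≈ 21.9°S, 137.6°W

Write both endpoints as unit vectors p₁, p₂ with components (cos φ cos λ, cos φ sin λ, sin φ).
The central angle between the endpoints is δ = arccos(p₁·p₂) ≈ 1.350 rad (77.3°).
Interpolate at f = 1/2 with slerp weights a = sin((1−f)δ)/sin δ ≈ 0.640, b = sin(fδ)/sin δ ≈ 0.640.
p = a·p₁ + b·p₂ ≈ (-0.685, -0.626, -0.373); φ = arcsin(p_z) ≈ -21.88°, λ = atan2(p_y, p_x) ≈ -137.60°.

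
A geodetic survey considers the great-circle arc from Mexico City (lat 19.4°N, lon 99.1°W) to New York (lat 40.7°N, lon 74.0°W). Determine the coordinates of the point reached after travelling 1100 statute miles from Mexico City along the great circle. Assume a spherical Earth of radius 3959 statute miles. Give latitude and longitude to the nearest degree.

Write both endpoints as unit vectors p₁, p₂ with components (cos φ cos λ, cos φ sin λ, sin φ).
The central angle between the endpoints is δ = arccos(p₁·p₂) ≈ 0.527 rad (30.2°). The total great-circle distance is δ·R ≈ 0.527 × 3959 ≈ 2088 mi, so the target fraction is f = 1100/2088 ≈ 0.527.
Interpolate at f ≈ 0.527 with slerp weights a = sin((1−f)δ)/sin δ ≈ 0.491, b = sin(fδ)/sin δ ≈ 0.545.
p = a·p₁ + b·p₂ ≈ (0.041, -0.854, 0.518); φ = arcsin(p_z) ≈ 31.23°, λ = atan2(p_y, p_x) ≈ -87.27°.

≈ lat 31°N, lon 87°W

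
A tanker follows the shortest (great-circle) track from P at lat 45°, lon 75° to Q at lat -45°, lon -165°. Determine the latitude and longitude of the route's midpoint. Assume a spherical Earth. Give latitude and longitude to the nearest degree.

≈ lat 0°, lon 135°

Write both endpoints as unit vectors p₁, p₂ with components (cos φ cos λ, cos φ sin λ, sin φ).
The central angle between the endpoints is δ = arccos(p₁·p₂) ≈ 2.419 rad (138.6°).
Interpolate at f = 1/2 with slerp weights a = sin((1−f)δ)/sin δ ≈ 1.414, b = sin(fδ)/sin δ ≈ 1.414.
p = a·p₁ + b·p₂ ≈ (-0.707, 0.707, 0.000); φ = arcsin(p_z) ≈ 0.00°, λ = atan2(p_y, p_x) ≈ 135.00°.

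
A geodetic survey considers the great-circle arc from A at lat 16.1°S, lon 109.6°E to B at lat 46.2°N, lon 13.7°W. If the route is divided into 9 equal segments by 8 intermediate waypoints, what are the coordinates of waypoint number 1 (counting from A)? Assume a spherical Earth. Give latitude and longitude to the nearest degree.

From cos δ = sin φ₁ sin φ₂ + cos φ₁ cos φ₂ cos Δλ, the central angle is δ ≈ 2.172 rad (124.4°).
Interpolate at f = 1/9 with slerp weights a = sin((1−f)δ)/sin δ ≈ 1.135, b = sin(fδ)/sin δ ≈ 0.290.
p = a·p₁ + b·p₂ ≈ (-0.171, 0.980, -0.106); φ = arcsin(p_z) ≈ -6.06°, λ = atan2(p_y, p_x) ≈ 99.90°.

≈ lat 6°S, lon 100°E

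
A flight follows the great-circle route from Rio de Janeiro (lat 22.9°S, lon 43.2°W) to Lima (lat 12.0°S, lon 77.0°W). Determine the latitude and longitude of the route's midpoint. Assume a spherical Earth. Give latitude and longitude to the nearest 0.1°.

≈ lat 18.2°S, lon 60.6°W

The haversine formula gives a central angle δ ≈ 0.592 rad (33.9°) between the endpoints.
Interpolate at f = 1/2 with slerp weights a = sin((1−f)δ)/sin δ ≈ 0.523, b = sin(fδ)/sin δ ≈ 0.523.
p = a·p₁ + b·p₂ ≈ (0.466, -0.828, -0.312); φ = arcsin(p_z) ≈ -18.19°, λ = atan2(p_y, p_x) ≈ -60.62°.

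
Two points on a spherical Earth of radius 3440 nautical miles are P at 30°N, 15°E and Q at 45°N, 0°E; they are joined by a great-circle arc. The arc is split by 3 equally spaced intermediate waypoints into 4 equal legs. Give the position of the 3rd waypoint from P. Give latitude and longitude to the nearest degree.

≈ 41°N, 4°E

From cos δ = sin φ₁ sin φ₂ + cos φ₁ cos φ₂ cos Δλ, the central angle is δ ≈ 0.333 rad (19.1°).
Interpolate at f = 3/4 with slerp weights a = sin((1−f)δ)/sin δ ≈ 0.254, b = sin(fδ)/sin δ ≈ 0.756.
p = a·p₁ + b·p₂ ≈ (0.747, 0.057, 0.662); φ = arcsin(p_z) ≈ 41.44°, λ = atan2(p_y, p_x) ≈ 4.36°.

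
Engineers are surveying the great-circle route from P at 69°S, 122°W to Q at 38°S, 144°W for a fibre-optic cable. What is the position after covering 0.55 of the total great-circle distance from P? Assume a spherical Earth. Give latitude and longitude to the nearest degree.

≈ 52°S, 138°W

Convert each endpoint to a unit vector on the sphere (x = cos φ cos λ, y = cos φ sin λ, z = sin φ).
The central angle between the endpoints is δ = arccos(p₁·p₂) ≈ 0.580 rad (33.2°).
Interpolate at f = 0.55 with slerp weights a = sin((1−f)δ)/sin δ ≈ 0.471, b = sin(fδ)/sin δ ≈ 0.572.
p = a·p₁ + b·p₂ ≈ (-0.454, -0.408, -0.792); φ = arcsin(p_z) ≈ -52.36°, λ = atan2(p_y, p_x) ≈ -138.06°.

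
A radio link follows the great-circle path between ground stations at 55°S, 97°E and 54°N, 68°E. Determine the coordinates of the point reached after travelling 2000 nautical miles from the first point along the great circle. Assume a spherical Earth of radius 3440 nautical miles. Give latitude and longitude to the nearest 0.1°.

≈ 22.6°S, 86.5°E

Convert each endpoint to a unit vector on the sphere (x = cos φ cos λ, y = cos φ sin λ, z = sin φ).
The central angle between the endpoints is δ = arccos(p₁·p₂) ≈ 1.947 rad (111.6°). The total great-circle distance is δ·R ≈ 1.947 × 3440 ≈ 6699 nmi, so the target fraction is f = 2000/6699 ≈ 0.299.
Interpolate at f ≈ 0.299 with slerp weights a = sin((1−f)δ)/sin δ ≈ 1.053, b = sin(fδ)/sin δ ≈ 0.591.
p = a·p₁ + b·p₂ ≈ (0.056, 0.921, -0.385); φ = arcsin(p_z) ≈ -22.63°, λ = atan2(p_y, p_x) ≈ 86.49°.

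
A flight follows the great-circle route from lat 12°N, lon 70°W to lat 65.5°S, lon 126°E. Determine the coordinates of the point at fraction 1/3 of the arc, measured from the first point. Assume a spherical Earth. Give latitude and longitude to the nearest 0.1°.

≈ lat 29.4°S, lon 76.2°W

From cos δ = sin φ₁ sin φ₂ + cos φ₁ cos φ₂ cos Δλ, the central angle is δ ≈ 2.188 rad (125.4°).
Interpolate at f = 1/3 with slerp weights a = sin((1−f)δ)/sin δ ≈ 1.219, b = sin(fδ)/sin δ ≈ 0.818.
p = a·p₁ + b·p₂ ≈ (0.209, -0.846, -0.490); φ = arcsin(p_z) ≈ -29.37°, λ = atan2(p_y, p_x) ≈ -76.16°.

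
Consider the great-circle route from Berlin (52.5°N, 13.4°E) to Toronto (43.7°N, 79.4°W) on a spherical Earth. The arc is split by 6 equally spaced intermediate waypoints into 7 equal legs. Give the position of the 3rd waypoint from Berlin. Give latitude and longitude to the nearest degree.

≈ 59°N, 30°W

The haversine formula gives a central angle δ ≈ 1.016 rad (58.2°) between the endpoints.
Interpolate at f = 3/7 with slerp weights a = sin((1−f)δ)/sin δ ≈ 0.645, b = sin(fδ)/sin δ ≈ 0.496.
p = a·p₁ + b·p₂ ≈ (0.448, -0.262, 0.855); φ = arcsin(p_z) ≈ 58.74°, λ = atan2(p_y, p_x) ≈ -30.27°.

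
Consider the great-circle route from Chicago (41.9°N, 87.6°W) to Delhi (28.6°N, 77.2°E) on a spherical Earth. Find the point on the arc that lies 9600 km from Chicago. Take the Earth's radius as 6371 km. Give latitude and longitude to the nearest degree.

≈ (50°N, 70°E)

Convert each endpoint to a unit vector on the sphere (x = cos φ cos λ, y = cos φ sin λ, z = sin φ).
The central angle between the endpoints is δ = arccos(p₁·p₂) ≈ 1.887 rad (108.1°). The total great-circle distance is δ·R ≈ 1.887 × 6371 ≈ 12022 km, so the target fraction is f = 9600/12022 ≈ 0.799.
Interpolate at f ≈ 0.799 with slerp weights a = sin((1−f)δ)/sin δ ≈ 0.390, b = sin(fδ)/sin δ ≈ 1.050.
p = a·p₁ + b·p₂ ≈ (0.216, 0.609, 0.763); φ = arcsin(p_z) ≈ 49.76°, λ = atan2(p_y, p_x) ≈ 70.43°.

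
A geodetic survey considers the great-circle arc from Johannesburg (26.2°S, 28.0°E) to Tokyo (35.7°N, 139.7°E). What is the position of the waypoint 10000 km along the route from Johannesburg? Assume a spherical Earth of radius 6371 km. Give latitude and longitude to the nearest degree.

≈ 24°N, 105°E

From cos δ = sin φ₁ sin φ₂ + cos φ₁ cos φ₂ cos Δλ, the central angle is δ ≈ 2.126 rad (121.8°). The total great-circle distance is δ·R ≈ 2.126 × 6371 ≈ 13544 km, so the target fraction is f = 10000/13544 ≈ 0.738.
Interpolate at f ≈ 0.738 with slerp weights a = sin((1−f)δ)/sin δ ≈ 0.621, b = sin(fδ)/sin δ ≈ 1.177.
p = a·p₁ + b·p₂ ≈ (-0.237, 0.880, 0.412); φ = arcsin(p_z) ≈ 24.35°, λ = atan2(p_y, p_x) ≈ 105.05°.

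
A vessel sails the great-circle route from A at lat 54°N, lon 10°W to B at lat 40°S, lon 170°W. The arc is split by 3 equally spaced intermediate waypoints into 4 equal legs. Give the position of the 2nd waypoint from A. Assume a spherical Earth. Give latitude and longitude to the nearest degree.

≈ lat 30°N, lon 127°W

Write both endpoints as unit vectors p₁, p₂ with components (cos φ cos λ, cos φ sin λ, sin φ).
The central angle between the endpoints is δ = arccos(p₁·p₂) ≈ 2.803 rad (160.6°).
Interpolate at f = 2/4 with slerp weights a = sin((1−f)δ)/sin δ ≈ 2.965, b = sin(fδ)/sin δ ≈ 2.965.
p = a·p₁ + b·p₂ ≈ (-0.521, -0.697, 0.493); φ = arcsin(p_z) ≈ 29.53°, λ = atan2(p_y, p_x) ≈ -126.75°.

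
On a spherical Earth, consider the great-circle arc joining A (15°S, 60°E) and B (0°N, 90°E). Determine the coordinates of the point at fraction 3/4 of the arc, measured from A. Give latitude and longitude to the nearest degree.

≈ (4°S, 83°E)

Write both endpoints as unit vectors p₁, p₂ with components (cos φ cos λ, cos φ sin λ, sin φ).
The central angle between the endpoints is δ = arccos(p₁·p₂) ≈ 0.580 rad (33.2°).
Interpolate at f = 3/4 with slerp weights a = sin((1−f)δ)/sin δ ≈ 0.264, b = sin(fδ)/sin δ ≈ 0.769.
p = a·p₁ + b·p₂ ≈ (0.127, 0.990, -0.068); φ = arcsin(p_z) ≈ -3.91°, λ = atan2(p_y, p_x) ≈ 82.67°.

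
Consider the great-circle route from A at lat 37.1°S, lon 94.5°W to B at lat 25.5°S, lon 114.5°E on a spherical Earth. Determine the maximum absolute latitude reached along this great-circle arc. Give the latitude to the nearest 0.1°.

≈ 67.9°S

The great circle lies in the plane with unit normal n̂ = (p₁ × p₂)/|p₁ × p₂|.
Here n̂_z ≈ -0.376; the vertex latitude is φ_max = arccos|n̂_z| ≈ 67.9°.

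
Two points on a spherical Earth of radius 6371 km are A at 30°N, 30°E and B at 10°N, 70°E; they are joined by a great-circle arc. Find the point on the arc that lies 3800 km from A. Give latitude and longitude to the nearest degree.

≈ 14°N, 63°E

Convert each endpoint to a unit vector on the sphere (x = cos φ cos λ, y = cos φ sin λ, z = sin φ).
The central angle between the endpoints is δ = arccos(p₁·p₂) ≈ 0.737 rad (42.3°). The total great-circle distance is δ·R ≈ 0.737 × 6371 ≈ 4699 km, so the target fraction is f = 3800/4699 ≈ 0.809.
Interpolate at f ≈ 0.809 with slerp weights a = sin((1−f)δ)/sin δ ≈ 0.209, b = sin(fδ)/sin δ ≈ 0.835.
p = a·p₁ + b·p₂ ≈ (0.438, 0.864, 0.250); φ = arcsin(p_z) ≈ 14.45°, λ = atan2(p_y, p_x) ≈ 63.10°.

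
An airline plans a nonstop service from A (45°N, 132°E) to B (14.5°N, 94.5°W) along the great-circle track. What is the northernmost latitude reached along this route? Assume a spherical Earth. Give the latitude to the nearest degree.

≈ 59°N

The great circle lies in the plane with unit normal n̂ = (p₁ × p₂)/|p₁ × p₂|.
Here n̂_z ≈ +0.520; the vertex latitude is φ_max = arccos|n̂_z| ≈ 58.7°.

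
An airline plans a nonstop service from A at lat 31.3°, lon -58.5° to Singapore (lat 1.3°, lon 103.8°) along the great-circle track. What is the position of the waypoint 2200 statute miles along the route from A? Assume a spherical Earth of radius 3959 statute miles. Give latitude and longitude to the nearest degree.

The haversine formula gives a central angle δ ≈ 2.501 rad (143.3°) between the endpoints. The total great-circle distance is δ·R ≈ 2.501 × 3959 ≈ 9903 mi, so the target fraction is f = 2200/9903 ≈ 0.222.
Interpolate at f ≈ 0.222 with slerp weights a = sin((1−f)δ)/sin δ ≈ 1.558, b = sin(fδ)/sin δ ≈ 0.883.
p = a·p₁ + b·p₂ ≈ (0.485, -0.277, 0.829); φ = arcsin(p_z) ≈ 56.03°, λ = atan2(p_y, p_x) ≈ -29.78°.

≈ lat 56°, lon -30°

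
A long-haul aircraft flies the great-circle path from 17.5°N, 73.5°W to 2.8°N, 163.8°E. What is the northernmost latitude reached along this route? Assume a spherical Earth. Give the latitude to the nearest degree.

≈ 22°N

The great circle lies in the plane with unit normal n̂ = (p₁ × p₂)/|p₁ × p₂|.
Here n̂_z ≈ -0.926; the vertex latitude is φ_max = arccos|n̂_z| ≈ 22.2°.
Check via Clairaut: cos φ_max = |cos φ₁| · sin C = cos(17.5°)·sin(76.0°) ≈ 0.926, again giving ≈ 22.2°.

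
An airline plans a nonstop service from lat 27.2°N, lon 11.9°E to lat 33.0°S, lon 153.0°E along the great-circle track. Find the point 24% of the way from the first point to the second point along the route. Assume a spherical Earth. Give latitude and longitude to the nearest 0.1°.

≈ lat 11.8°N, lon 45.5°E

Convert each endpoint to a unit vector on the sphere (x = cos φ cos λ, y = cos φ sin λ, z = sin φ).
The central angle between the endpoints is δ = arccos(p₁·p₂) ≈ 2.549 rad (146.0°).
Interpolate at f = 0.24 with slerp weights a = sin((1−f)δ)/sin δ ≈ 1.671, b = sin(fδ)/sin δ ≈ 1.028.
p = a·p₁ + b·p₂ ≈ (0.686, 0.698, 0.204); φ = arcsin(p_z) ≈ 11.77°, λ = atan2(p_y, p_x) ≈ 45.48°.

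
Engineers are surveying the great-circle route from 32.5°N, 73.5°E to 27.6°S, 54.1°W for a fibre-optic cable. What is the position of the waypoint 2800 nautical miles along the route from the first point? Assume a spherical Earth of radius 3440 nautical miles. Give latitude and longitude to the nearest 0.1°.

Convert each endpoint to a unit vector on the sphere (x = cos φ cos λ, y = cos φ sin λ, z = sin φ).
The central angle between the endpoints is δ = arccos(p₁·p₂) ≈ 2.353 rad (134.8°). The total great-circle distance is δ·R ≈ 2.353 × 3440 ≈ 8095 nmi, so the target fraction is f = 2800/8095 ≈ 0.346.
Interpolate at f ≈ 0.346 with slerp weights a = sin((1−f)δ)/sin δ ≈ 1.409, b = sin(fδ)/sin δ ≈ 1.025.
p = a·p₁ + b·p₂ ≈ (0.870, 0.404, 0.282); φ = arcsin(p_z) ≈ 16.40°, λ = atan2(p_y, p_x) ≈ 24.89°.

≈ 16.4°N, 24.9°E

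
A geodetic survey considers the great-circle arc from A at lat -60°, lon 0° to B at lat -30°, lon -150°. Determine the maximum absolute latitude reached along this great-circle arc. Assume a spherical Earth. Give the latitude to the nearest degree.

≈ -77°

The great circle lies in the plane with unit normal n̂ = (p₁ × p₂)/|p₁ × p₂|.
Here n̂_z ≈ -0.217; the vertex latitude is φ_max = arccos|n̂_z| ≈ 77.5°.
Check via Clairaut: cos φ_max = |cos φ₁| · sin C = cos(60.0°)·sin(154.3°) ≈ 0.217, again giving ≈ 77.5°.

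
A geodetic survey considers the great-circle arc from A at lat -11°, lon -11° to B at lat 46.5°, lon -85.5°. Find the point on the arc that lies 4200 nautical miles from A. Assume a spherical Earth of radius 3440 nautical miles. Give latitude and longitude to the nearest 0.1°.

Write both endpoints as unit vectors p₁, p₂ with components (cos φ cos λ, cos φ sin λ, sin φ).
The central angle between the endpoints is δ = arccos(p₁·p₂) ≈ 1.529 rad (87.6°). The total great-circle distance is δ·R ≈ 1.529 × 3440 ≈ 5258 nmi, so the target fraction is f = 4200/5258 ≈ 0.799.
Interpolate at f ≈ 0.799 with slerp weights a = sin((1−f)δ)/sin δ ≈ 0.303, b = sin(fδ)/sin δ ≈ 0.940.
p = a·p₁ + b·p₂ ≈ (0.343, -0.702, 0.624); φ = arcsin(p_z) ≈ 38.62°, λ = atan2(p_y, p_x) ≈ -63.97°.

≈ lat 38.6°, lon -64.0°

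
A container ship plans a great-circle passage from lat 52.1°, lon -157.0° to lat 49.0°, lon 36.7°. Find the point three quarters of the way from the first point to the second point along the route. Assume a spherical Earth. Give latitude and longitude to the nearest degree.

Write both endpoints as unit vectors p₁, p₂ with components (cos φ cos λ, cos φ sin λ, sin φ).
The central angle between the endpoints is δ = arccos(p₁·p₂) ≈ 1.365 rad (78.2°).
Interpolate at f = 3/4 with slerp weights a = sin((1−f)δ)/sin δ ≈ 0.342, b = sin(fδ)/sin δ ≈ 0.873.
p = a·p₁ + b·p₂ ≈ (0.266, 0.260, 0.928); φ = arcsin(p_z) ≈ 68.18°, λ = atan2(p_y, p_x) ≈ 44.39°.

≈ lat 68°, lon 44°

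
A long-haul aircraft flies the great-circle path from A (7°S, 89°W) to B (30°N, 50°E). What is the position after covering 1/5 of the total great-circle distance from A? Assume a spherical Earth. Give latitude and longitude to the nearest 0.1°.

≈ (9.1°N, 67.2°W)

The haversine formula gives a central angle δ ≈ 2.360 rad (135.2°) between the endpoints.
Interpolate at f = 1/5 with slerp weights a = sin((1−f)δ)/sin δ ≈ 1.349, b = sin(fδ)/sin δ ≈ 0.645.
p = a·p₁ + b·p₂ ≈ (0.383, -0.910, 0.158); φ = arcsin(p_z) ≈ 9.11°, λ = atan2(p_y, p_x) ≈ -67.20°.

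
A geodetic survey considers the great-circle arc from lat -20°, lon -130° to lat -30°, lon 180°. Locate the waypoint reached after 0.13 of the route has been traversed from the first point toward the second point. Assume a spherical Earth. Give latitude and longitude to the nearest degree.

≈ lat -22°, lon -136°

Convert each endpoint to a unit vector on the sphere (x = cos φ cos λ, y = cos φ sin λ, z = sin φ).
The central angle between the endpoints is δ = arccos(p₁·p₂) ≈ 0.804 rad (46.0°).
Interpolate at f = 0.13 with slerp weights a = sin((1−f)δ)/sin δ ≈ 0.894, b = sin(fδ)/sin δ ≈ 0.145.
p = a·p₁ + b·p₂ ≈ (-0.665, -0.644, -0.378); φ = arcsin(p_z) ≈ -22.22°, λ = atan2(p_y, p_x) ≈ -135.96°.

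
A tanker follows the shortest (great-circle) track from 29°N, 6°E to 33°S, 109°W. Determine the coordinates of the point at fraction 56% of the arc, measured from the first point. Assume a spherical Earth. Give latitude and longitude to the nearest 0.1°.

≈ 8.0°S, 55.8°W

From cos δ = sin φ₁ sin φ₂ + cos φ₁ cos φ₂ cos Δλ, the central angle is δ ≈ 2.182 rad (125.0°).
Interpolate at f = 0.56 with slerp weights a = sin((1−f)δ)/sin δ ≈ 1.001, b = sin(fδ)/sin δ ≈ 1.148.
p = a·p₁ + b·p₂ ≈ (0.557, -0.819, -0.140); φ = arcsin(p_z) ≈ -8.05°, λ = atan2(p_y, p_x) ≈ -55.77°.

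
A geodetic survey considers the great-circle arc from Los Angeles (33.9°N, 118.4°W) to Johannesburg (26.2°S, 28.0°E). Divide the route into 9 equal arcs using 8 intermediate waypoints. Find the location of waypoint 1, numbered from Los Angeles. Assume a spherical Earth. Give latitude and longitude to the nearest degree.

Convert each endpoint to a unit vector on the sphere (x = cos φ cos λ, y = cos φ sin λ, z = sin φ).
The central angle between the endpoints is δ = arccos(p₁·p₂) ≈ 2.619 rad (150.1°).
Interpolate at f = 1/9 with slerp weights a = sin((1−f)δ)/sin δ ≈ 1.456, b = sin(fδ)/sin δ ≈ 0.575.
p = a·p₁ + b·p₂ ≈ (-0.119, -0.821, 0.558); φ = arcsin(p_z) ≈ 33.94°, λ = atan2(p_y, p_x) ≈ -98.27°.

≈ (34°N, 98°W)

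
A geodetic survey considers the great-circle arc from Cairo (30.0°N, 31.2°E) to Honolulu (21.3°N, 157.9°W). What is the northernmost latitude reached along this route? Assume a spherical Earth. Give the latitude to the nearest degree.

The great circle lies in the plane with unit normal n̂ = (p₁ × p₂)/|p₁ × p₂|.
Here n̂_z ≈ +0.162; the vertex latitude is φ_max = arccos|n̂_z| ≈ 80.7°.
Check via Clairaut: cos φ_max = |cos φ₁| · sin C = cos(30.0°)·sin(10.8°) ≈ 0.162, again giving ≈ 80.7°.

≈ 81°N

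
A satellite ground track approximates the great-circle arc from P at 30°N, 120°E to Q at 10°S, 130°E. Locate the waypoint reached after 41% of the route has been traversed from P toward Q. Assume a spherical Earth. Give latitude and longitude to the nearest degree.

Write both endpoints as unit vectors p₁, p₂ with components (cos φ cos λ, cos φ sin λ, sin φ).
The central angle between the endpoints is δ = arccos(p₁·p₂) ≈ 0.718 rad (41.1°).
Interpolate at f = 0.41 with slerp weights a = sin((1−f)δ)/sin δ ≈ 0.625, b = sin(fδ)/sin δ ≈ 0.441.
p = a·p₁ + b·p₂ ≈ (-0.550, 0.801, 0.236); φ = arcsin(p_z) ≈ 13.64°, λ = atan2(p_y, p_x) ≈ 124.45°.

≈ 14°N, 124°E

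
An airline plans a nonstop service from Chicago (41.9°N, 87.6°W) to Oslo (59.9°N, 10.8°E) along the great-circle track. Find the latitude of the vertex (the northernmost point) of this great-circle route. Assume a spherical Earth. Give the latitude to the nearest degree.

≈ 64°N

The great circle lies in the plane with unit normal n̂ = (p₁ × p₂)/|p₁ × p₂|.
Here n̂_z ≈ +0.433; the vertex latitude is φ_max = arccos|n̂_z| ≈ 64.3°.
Check via Clairaut: cos φ_max = |cos φ₁| · sin C = cos(41.9°)·sin(35.6°) ≈ 0.433, again giving ≈ 64.3°.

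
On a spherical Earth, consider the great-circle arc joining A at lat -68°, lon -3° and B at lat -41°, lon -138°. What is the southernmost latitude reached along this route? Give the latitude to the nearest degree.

≈ -77°

The great circle lies in the plane with unit normal n̂ = (p₁ × p₂)/|p₁ × p₂|.
Here n̂_z ≈ -0.219; the vertex latitude is φ_max = arccos|n̂_z| ≈ 77.3°.
Check via Clairaut: cos φ_max = |cos φ₁| · sin C = cos(68.0°)·sin(144.2°) ≈ 0.219, again giving ≈ 77.3°.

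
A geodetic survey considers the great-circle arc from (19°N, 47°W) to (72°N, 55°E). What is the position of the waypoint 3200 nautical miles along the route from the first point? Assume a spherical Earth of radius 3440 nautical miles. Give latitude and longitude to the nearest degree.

Convert each endpoint to a unit vector on the sphere (x = cos φ cos λ, y = cos φ sin λ, z = sin φ).
The central angle between the endpoints is δ = arccos(p₁·p₂) ≈ 1.319 rad (75.6°). The total great-circle distance is δ·R ≈ 1.319 × 3440 ≈ 4538 nmi, so the target fraction is f = 3200/4538 ≈ 0.705.
Interpolate at f ≈ 0.705 with slerp weights a = sin((1−f)δ)/sin δ ≈ 0.392, b = sin(fδ)/sin δ ≈ 0.828.
p = a·p₁ + b·p₂ ≈ (0.399, -0.061, 0.915); φ = arcsin(p_z) ≈ 66.18°, λ = atan2(p_y, p_x) ≈ -8.72°.

≈ (66°N, 9°W)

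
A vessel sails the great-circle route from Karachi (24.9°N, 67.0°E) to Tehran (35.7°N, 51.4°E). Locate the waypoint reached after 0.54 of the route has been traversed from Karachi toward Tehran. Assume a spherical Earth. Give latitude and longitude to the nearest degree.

≈ 31°N, 59°E

From cos δ = sin φ₁ sin φ₂ + cos φ₁ cos φ₂ cos Δλ, the central angle is δ ≈ 0.301 rad (17.2°).
Interpolate at f = 0.54 with slerp weights a = sin((1−f)δ)/sin δ ≈ 0.466, b = sin(fδ)/sin δ ≈ 0.546.
p = a·p₁ + b·p₂ ≈ (0.442, 0.735, 0.515); φ = arcsin(p_z) ≈ 30.96°, λ = atan2(p_y, p_x) ≈ 59.01°.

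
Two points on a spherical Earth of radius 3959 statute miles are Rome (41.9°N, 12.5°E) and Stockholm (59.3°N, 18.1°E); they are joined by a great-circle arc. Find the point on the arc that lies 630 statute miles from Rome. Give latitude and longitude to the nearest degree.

≈ (51°N, 15°E)

Write both endpoints as unit vectors p₁, p₂ with components (cos φ cos λ, cos φ sin λ, sin φ).
The central angle between the endpoints is δ = arccos(p₁·p₂) ≈ 0.310 rad (17.7°). The total great-circle distance is δ·R ≈ 0.310 × 3959 ≈ 1226 mi, so the target fraction is f = 630/1226 ≈ 0.514.
Interpolate at f ≈ 0.514 with slerp weights a = sin((1−f)δ)/sin δ ≈ 0.492, b = sin(fδ)/sin δ ≈ 0.520.
p = a·p₁ + b·p₂ ≈ (0.610, 0.162, 0.776); φ = arcsin(p_z) ≈ 50.87°, λ = atan2(p_y, p_x) ≈ 14.85°.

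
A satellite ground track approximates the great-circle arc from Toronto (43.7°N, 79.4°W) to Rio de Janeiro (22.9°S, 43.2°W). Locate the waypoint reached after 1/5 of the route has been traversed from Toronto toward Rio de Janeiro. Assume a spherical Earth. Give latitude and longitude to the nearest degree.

Write both endpoints as unit vectors p₁, p₂ with components (cos φ cos λ, cos φ sin λ, sin φ).
The central angle between the endpoints is δ = arccos(p₁·p₂) ≈ 1.299 rad (74.4°).
Interpolate at f = 1/5 with slerp weights a = sin((1−f)δ)/sin δ ≈ 0.895, b = sin(fδ)/sin δ ≈ 0.267.
p = a·p₁ + b·p₂ ≈ (0.298, -0.804, 0.514); φ = arcsin(p_z) ≈ 30.96°, λ = atan2(p_y, p_x) ≈ -69.66°.

≈ 31°N, 70°W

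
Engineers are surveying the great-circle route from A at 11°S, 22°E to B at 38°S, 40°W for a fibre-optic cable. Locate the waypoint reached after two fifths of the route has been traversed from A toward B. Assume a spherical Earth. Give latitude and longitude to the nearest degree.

≈ 25°S, 1°E

The haversine formula gives a central angle δ ≈ 1.069 rad (61.3°) between the endpoints.
Interpolate at f = 2/5 with slerp weights a = sin((1−f)δ)/sin δ ≈ 0.683, b = sin(fδ)/sin δ ≈ 0.473.
p = a·p₁ + b·p₂ ≈ (0.907, 0.011, -0.421); φ = arcsin(p_z) ≈ -24.93°, λ = atan2(p_y, p_x) ≈ 0.72°.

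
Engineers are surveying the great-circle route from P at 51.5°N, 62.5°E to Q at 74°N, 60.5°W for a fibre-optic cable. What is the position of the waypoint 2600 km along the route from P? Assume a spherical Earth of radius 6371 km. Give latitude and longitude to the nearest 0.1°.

≈ 72.4°N, 38.6°E

Convert each endpoint to a unit vector on the sphere (x = cos φ cos λ, y = cos φ sin λ, z = sin φ).
The central angle between the endpoints is δ = arccos(p₁·p₂) ≈ 0.852 rad (48.8°). The total great-circle distance is δ·R ≈ 0.852 × 6371 ≈ 5425 km, so the target fraction is f = 2600/5425 ≈ 0.479.
Interpolate at f ≈ 0.479 with slerp weights a = sin((1−f)δ)/sin δ ≈ 0.570, b = sin(fδ)/sin δ ≈ 0.528.
p = a·p₁ + b·p₂ ≈ (0.236, 0.188, 0.953); φ = arcsin(p_z) ≈ 72.45°, λ = atan2(p_y, p_x) ≈ 38.65°.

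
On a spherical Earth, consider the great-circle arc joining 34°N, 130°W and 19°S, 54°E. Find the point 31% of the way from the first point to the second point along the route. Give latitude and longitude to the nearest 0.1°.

Convert each endpoint to a unit vector on the sphere (x = cos φ cos λ, y = cos φ sin λ, z = sin φ).
The central angle between the endpoints is δ = arccos(p₁·p₂) ≈ 2.873 rad (164.6°).
Interpolate at f = 0.31 with slerp weights a = sin((1−f)δ)/sin δ ≈ 3.448, b = sin(fδ)/sin δ ≈ 2.924.
p = a·p₁ + b·p₂ ≈ (-0.212, 0.047, 0.976); φ = arcsin(p_z) ≈ 77.44°, λ = atan2(p_y, p_x) ≈ 167.50°.

≈ 77.4°N, 167.5°E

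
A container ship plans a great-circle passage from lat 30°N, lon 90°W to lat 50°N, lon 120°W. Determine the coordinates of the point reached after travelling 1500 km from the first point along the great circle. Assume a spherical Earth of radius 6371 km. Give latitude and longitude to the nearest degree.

Convert each endpoint to a unit vector on the sphere (x = cos φ cos λ, y = cos φ sin λ, z = sin φ).
The central angle between the endpoints is δ = arccos(p₁·p₂) ≈ 0.525 rad (30.1°). The total great-circle distance is δ·R ≈ 0.525 × 6371 ≈ 3347 km, so the target fraction is f = 1500/3347 ≈ 0.448.
Interpolate at f ≈ 0.448 with slerp weights a = sin((1−f)δ)/sin δ ≈ 0.570, b = sin(fδ)/sin δ ≈ 0.465.
p = a·p₁ + b·p₂ ≈ (-0.149, -0.753, 0.641); φ = arcsin(p_z) ≈ 39.89°, λ = atan2(p_y, p_x) ≈ -101.23°.

≈ lat 40°N, lon 101°W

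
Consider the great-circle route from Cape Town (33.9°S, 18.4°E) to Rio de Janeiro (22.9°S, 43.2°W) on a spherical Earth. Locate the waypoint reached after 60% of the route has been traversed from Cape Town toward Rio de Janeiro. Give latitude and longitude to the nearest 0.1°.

≈ 30.8°S, 20.4°W

The haversine formula gives a central angle δ ≈ 0.951 rad (54.5°) between the endpoints.
Interpolate at f = 0.60 with slerp weights a = sin((1−f)δ)/sin δ ≈ 0.456, b = sin(fδ)/sin δ ≈ 0.664.
p = a·p₁ + b·p₂ ≈ (0.805, -0.299, -0.513); φ = arcsin(p_z) ≈ -30.84°, λ = atan2(p_y, p_x) ≈ -20.38°.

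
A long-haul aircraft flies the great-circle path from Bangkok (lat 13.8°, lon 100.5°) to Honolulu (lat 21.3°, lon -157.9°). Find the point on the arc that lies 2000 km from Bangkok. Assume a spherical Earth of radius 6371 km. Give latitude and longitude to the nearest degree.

≈ lat 20°, lon 118°

Convert each endpoint to a unit vector on the sphere (x = cos φ cos λ, y = cos φ sin λ, z = sin φ).
The central angle between the endpoints is δ = arccos(p₁·p₂) ≈ 1.666 rad (95.5°). The total great-circle distance is δ·R ≈ 1.666 × 6371 ≈ 10616 km, so the target fraction is f = 2000/10616 ≈ 0.188.
Interpolate at f ≈ 0.188 with slerp weights a = sin((1−f)δ)/sin δ ≈ 0.981, b = sin(fδ)/sin δ ≈ 0.310.
p = a·p₁ + b·p₂ ≈ (-0.441, 0.828, 0.347); φ = arcsin(p_z) ≈ 20.28°, λ = atan2(p_y, p_x) ≈ 118.07°.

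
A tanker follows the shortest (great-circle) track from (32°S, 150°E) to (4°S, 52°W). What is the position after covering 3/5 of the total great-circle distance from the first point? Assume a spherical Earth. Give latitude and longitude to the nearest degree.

≈ (49°S, 89°W)

The haversine formula gives a central angle δ ≈ 2.415 rad (138.4°) between the endpoints.
Interpolate at f = 3/5 with slerp weights a = sin((1−f)δ)/sin δ ≈ 1.238, b = sin(fδ)/sin δ ≈ 1.494.
p = a·p₁ + b·p₂ ≈ (0.008, -0.649, -0.760); φ = arcsin(p_z) ≈ -49.50°, λ = atan2(p_y, p_x) ≈ -89.27°.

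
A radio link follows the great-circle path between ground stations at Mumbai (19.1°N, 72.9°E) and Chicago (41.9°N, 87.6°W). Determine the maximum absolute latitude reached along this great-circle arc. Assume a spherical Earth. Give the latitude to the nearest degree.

The great circle lies in the plane with unit normal n̂ = (p₁ × p₂)/|p₁ × p₂|.
Here n̂_z ≈ -0.262; the vertex latitude is φ_max = arccos|n̂_z| ≈ 74.8°.
Check via Clairaut: cos φ_max = |cos φ₁| · sin C = cos(19.1°)·sin(16.1°) ≈ 0.262, again giving ≈ 74.8°.

≈ 75°N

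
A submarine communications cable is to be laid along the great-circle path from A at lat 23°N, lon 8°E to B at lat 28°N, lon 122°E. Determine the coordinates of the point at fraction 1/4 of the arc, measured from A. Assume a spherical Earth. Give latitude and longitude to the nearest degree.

Write both endpoints as unit vectors p₁, p₂ with components (cos φ cos λ, cos φ sin λ, sin φ).
The central angle between the endpoints is δ = arccos(p₁·p₂) ≈ 1.718 rad (98.5°).
Interpolate at f = 1/4 with slerp weights a = sin((1−f)δ)/sin δ ≈ 0.971, b = sin(fδ)/sin δ ≈ 0.421.
p = a·p₁ + b·p₂ ≈ (0.688, 0.440, 0.577); φ = arcsin(p_z) ≈ 35.25°, λ = atan2(p_y, p_x) ≈ 32.58°.

≈ lat 35°N, lon 33°E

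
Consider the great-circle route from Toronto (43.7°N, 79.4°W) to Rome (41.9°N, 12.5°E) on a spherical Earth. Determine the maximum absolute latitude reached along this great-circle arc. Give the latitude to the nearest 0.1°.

The great circle lies in the plane with unit normal n̂ = (p₁ × p₂)/|p₁ × p₂|.
Here n̂_z ≈ +0.600; the vertex latitude is φ_max = arccos|n̂_z| ≈ 53.1°.

≈ 53.1°N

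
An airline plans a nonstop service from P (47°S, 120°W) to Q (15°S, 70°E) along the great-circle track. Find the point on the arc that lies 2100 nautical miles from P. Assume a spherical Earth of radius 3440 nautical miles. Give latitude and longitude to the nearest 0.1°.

From cos δ = sin φ₁ sin φ₂ + cos φ₁ cos φ₂ cos Δλ, the central angle is δ ≈ 2.048 rad (117.4°). The total great-circle distance is δ·R ≈ 2.048 × 3440 ≈ 7046 nmi, so the target fraction is f = 2100/7046 ≈ 0.298.
Interpolate at f ≈ 0.298 with slerp weights a = sin((1−f)δ)/sin δ ≈ 1.116, b = sin(fδ)/sin δ ≈ 0.645.
p = a·p₁ + b·p₂ ≈ (-0.167, -0.073, -0.983); φ = arcsin(p_z) ≈ -79.48°, λ = atan2(p_y, p_x) ≈ -156.35°.

≈ (79.5°S, 156.3°W)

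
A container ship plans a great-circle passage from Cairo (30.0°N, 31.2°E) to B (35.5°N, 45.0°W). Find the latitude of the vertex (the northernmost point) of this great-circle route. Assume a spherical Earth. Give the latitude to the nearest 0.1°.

≈ 39.6°N

The great circle lies in the plane with unit normal n̂ = (p₁ × p₂)/|p₁ × p₂|.
Here n̂_z ≈ -0.770; the vertex latitude is φ_max = arccos|n̂_z| ≈ 39.6°.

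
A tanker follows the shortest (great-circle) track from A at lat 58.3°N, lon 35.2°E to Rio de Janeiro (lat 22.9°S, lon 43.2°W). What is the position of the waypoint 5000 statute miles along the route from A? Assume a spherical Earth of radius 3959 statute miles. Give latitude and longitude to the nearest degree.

Write both endpoints as unit vectors p₁, p₂ with components (cos φ cos λ, cos φ sin λ, sin φ).
The central angle between the endpoints is δ = arccos(p₁·p₂) ≈ 1.807 rad (103.5°). The total great-circle distance is δ·R ≈ 1.807 × 3959 ≈ 7153 mi, so the target fraction is f = 5000/7153 ≈ 0.699.
Interpolate at f ≈ 0.699 with slerp weights a = sin((1−f)δ)/sin δ ≈ 0.532, b = sin(fδ)/sin δ ≈ 0.980.
p = a·p₁ + b·p₂ ≈ (0.887, -0.457, 0.071); φ = arcsin(p_z) ≈ 4.09°, λ = atan2(p_y, p_x) ≈ -27.26°.

≈ lat 4°N, lon 27°W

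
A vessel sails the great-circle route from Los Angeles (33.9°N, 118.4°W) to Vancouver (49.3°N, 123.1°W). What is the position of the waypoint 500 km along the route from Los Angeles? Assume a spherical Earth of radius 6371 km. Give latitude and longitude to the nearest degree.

≈ 38°N, 120°W

Convert each endpoint to a unit vector on the sphere (x = cos φ cos λ, y = cos φ sin λ, z = sin φ).
The central angle between the endpoints is δ = arccos(p₁·p₂) ≈ 0.276 rad (15.8°). The total great-circle distance is δ·R ≈ 0.276 × 6371 ≈ 1756 km, so the target fraction is f = 500/1756 ≈ 0.285.
Interpolate at f ≈ 0.285 with slerp weights a = sin((1−f)δ)/sin δ ≈ 0.720, b = sin(fδ)/sin δ ≈ 0.288.
p = a·p₁ + b·p₂ ≈ (-0.387, -0.683, 0.620); φ = arcsin(p_z) ≈ 38.30°, λ = atan2(p_y, p_x) ≈ -119.52°.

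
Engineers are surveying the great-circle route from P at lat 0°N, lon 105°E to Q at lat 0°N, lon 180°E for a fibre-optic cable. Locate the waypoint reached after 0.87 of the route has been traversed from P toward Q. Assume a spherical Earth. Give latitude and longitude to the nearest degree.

≈ lat 0°N, lon 170°E

Convert each endpoint to a unit vector on the sphere (x = cos φ cos λ, y = cos φ sin λ, z = sin φ).
The central angle between the endpoints is δ = arccos(p₁·p₂) ≈ 1.309 rad (75.0°).
Interpolate at f = 0.87 with slerp weights a = sin((1−f)δ)/sin δ ≈ 0.175, b = sin(fδ)/sin δ ≈ 0.940.
p = a·p₁ + b·p₂ ≈ (-0.986, 0.169, 0.000); φ = arcsin(p_z) ≈ 0.00°, λ = atan2(p_y, p_x) ≈ 170.25°.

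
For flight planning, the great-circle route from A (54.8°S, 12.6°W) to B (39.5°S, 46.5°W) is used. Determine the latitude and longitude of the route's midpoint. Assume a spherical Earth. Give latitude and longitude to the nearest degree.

≈ (48°S, 32°W)

Convert each endpoint to a unit vector on the sphere (x = cos φ cos λ, y = cos φ sin λ, z = sin φ).
The central angle between the endpoints is δ = arccos(p₁·p₂) ≈ 0.476 rad (27.3°).
Interpolate at f = 1/2 with slerp weights a = sin((1−f)δ)/sin δ ≈ 0.514, b = sin(fδ)/sin δ ≈ 0.514.
p = a·p₁ + b·p₂ ≈ (0.563, -0.353, -0.748); φ = arcsin(p_z) ≈ -48.39°, λ = atan2(p_y, p_x) ≈ -32.08°.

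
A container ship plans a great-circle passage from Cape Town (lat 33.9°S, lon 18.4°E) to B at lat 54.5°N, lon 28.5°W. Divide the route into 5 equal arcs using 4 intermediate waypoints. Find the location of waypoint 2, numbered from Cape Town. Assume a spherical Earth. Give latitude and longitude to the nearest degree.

Convert each endpoint to a unit vector on the sphere (x = cos φ cos λ, y = cos φ sin λ, z = sin φ).
The central angle between the endpoints is δ = arccos(p₁·p₂) ≈ 1.696 rad (97.2°).
Interpolate at f = 2/5 with slerp weights a = sin((1−f)δ)/sin δ ≈ 0.858, b = sin(fδ)/sin δ ≈ 0.632.
p = a·p₁ + b·p₂ ≈ (0.998, 0.049, 0.037); φ = arcsin(p_z) ≈ 2.10°, λ = atan2(p_y, p_x) ≈ 2.83°.

≈ lat 2°N, lon 3°E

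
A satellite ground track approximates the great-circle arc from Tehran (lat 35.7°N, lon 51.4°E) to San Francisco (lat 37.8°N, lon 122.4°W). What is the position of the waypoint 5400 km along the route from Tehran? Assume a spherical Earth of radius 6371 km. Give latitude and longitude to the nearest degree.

The haversine formula gives a central angle δ ≈ 1.855 rad (106.3°) between the endpoints. The total great-circle distance is δ·R ≈ 1.855 × 6371 ≈ 11817 km, so the target fraction is f = 5400/11817 ≈ 0.457.
Interpolate at f ≈ 0.457 with slerp weights a = sin((1−f)δ)/sin δ ≈ 0.881, b = sin(fδ)/sin δ ≈ 0.781.
p = a·p₁ + b·p₂ ≈ (0.116, 0.038, 0.993); φ = arcsin(p_z) ≈ 83.02°, λ = atan2(p_y, p_x) ≈ 18.16°.

≈ lat 83°N, lon 18°E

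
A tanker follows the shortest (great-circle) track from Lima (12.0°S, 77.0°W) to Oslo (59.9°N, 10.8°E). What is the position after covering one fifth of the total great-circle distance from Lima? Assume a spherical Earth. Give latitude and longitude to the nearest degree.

Convert each endpoint to a unit vector on the sphere (x = cos φ cos λ, y = cos φ sin λ, z = sin φ).
The central angle between the endpoints is δ = arccos(p₁·p₂) ≈ 1.733 rad (99.3°).
Interpolate at f = 1/5 with slerp weights a = sin((1−f)δ)/sin δ ≈ 0.996, b = sin(fδ)/sin δ ≈ 0.344.
p = a·p₁ + b·p₂ ≈ (0.389, -0.917, 0.091); φ = arcsin(p_z) ≈ 5.20°, λ = atan2(p_y, p_x) ≈ -67.03°.

≈ (5°N, 67°W)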